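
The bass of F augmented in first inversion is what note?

A

The third of F augmented (F–A–C#) is A; that is the bass in first inversion.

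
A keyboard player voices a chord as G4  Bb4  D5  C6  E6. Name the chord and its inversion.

The distinct note names are G, Bb, D, C, E. Stacked in thirds they read C–E–G–Bb–D, which is a dominant ninth chord on C.
The lowest note is G, the fifth of the chord, so this is second inversion.

C dominant ninth, second inversion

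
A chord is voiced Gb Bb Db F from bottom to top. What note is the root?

The distinct letter names are Gb, Bb, Db, F. Arranged as a stack of thirds they read Gb–Bb–Db–F, so Gb is the root (a Gb major seventh chord).

Gb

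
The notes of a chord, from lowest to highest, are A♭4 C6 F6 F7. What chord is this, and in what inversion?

F minor, first inversion

Reducing to letter names: Ab, C, F. These stack in thirds as F–Ab–C — an F minor triad.
Ab is the third of F minor; third in the bass means first inversion (figured bass 6).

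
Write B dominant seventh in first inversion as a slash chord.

First inversion of B dominant seventh has the third (D#) in the bass. As a slash chord: B7/D#.

B7/D#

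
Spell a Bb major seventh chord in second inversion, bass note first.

Bb major seventh is Bb–D–F–A. Second inversion puts the fifth (F) in the bass, with the remaining tones above: F, A, Bb, D.

F, A, Bb, D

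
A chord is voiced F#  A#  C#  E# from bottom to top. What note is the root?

F#, A#, C#, E# are the tones of an F# major seventh chord (F#–A#–C#–E#), making F# the root.

F#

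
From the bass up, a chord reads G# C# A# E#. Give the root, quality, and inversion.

Reducing to letter names: G#, C#, A#, E#. These stack in thirds as A#–C#–E#–G# — an A# minor seventh chord.
G# is the seventh of A# minor seventh; seventh in the bass means third inversion (figured bass 4/2).

A# minor seventh, third inversion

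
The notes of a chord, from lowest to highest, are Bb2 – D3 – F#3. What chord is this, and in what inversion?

The distinct note names are Bb, D, F#. Stacked in thirds they read Bb–D–F#, which is an augmented triad on Bb.
Bb is the root of Bb augmented; root in the bass means root position (figured bass 5/3).

Bb augmented, root position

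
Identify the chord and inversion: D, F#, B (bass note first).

The pitch classes D, F#, B arrange in thirds as B–D–F#: a B minor triad.
The lowest note is D, the third of the chord, so this is first inversion (figured bass 6).

B minor, first inversion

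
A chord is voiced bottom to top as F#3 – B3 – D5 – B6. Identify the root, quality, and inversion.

B minor, second inversion

The pitch classes F#, B, D arrange in thirds as B–D–F#: a B minor triad.
The lowest note is F#, the fifth of the chord, so this is second inversion (figured bass 6/4).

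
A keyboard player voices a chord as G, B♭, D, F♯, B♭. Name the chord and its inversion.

The distinct note names are G, Bb, D, F#. Stacked in thirds they read G–Bb–D–F#, which is a minor-major seventh chord on G.
G is the root of G minor-major seventh; root in the bass means root position (figured bass 7).

G minor-major seventh, root position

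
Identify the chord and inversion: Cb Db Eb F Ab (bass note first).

Reducing to letter names: Cb, Db, Eb, F, Ab. These stack in thirds as Db–F–Ab–Cb–Eb — a Db dominant ninth chord.
The lowest note is Cb, the seventh of the chord, so this is third inversion.

Db dominant ninth, third inversion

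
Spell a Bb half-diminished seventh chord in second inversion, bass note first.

Fb, Ab, Bb, Db

The chord tones are Bb–Db–Fb–Ab. With the fifth (Fb) lowest for second inversion: Fb, Ab, Bb, Db.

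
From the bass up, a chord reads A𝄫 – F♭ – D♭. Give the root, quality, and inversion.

The pitch classes Abb, Fb, Db arrange in thirds as Db–Fb–Abb: a Db diminished triad.
With the fifth (Abb) in the bass, the chord is in second inversion (figured bass 6/4).

Db diminished, second inversion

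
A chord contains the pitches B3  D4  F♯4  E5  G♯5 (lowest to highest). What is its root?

E

The distinct letter names are B, D, F#, E, G#. Arranged as a stack of thirds they read E–G#–B–D–F#, so E is the root (an E dominant ninth chord).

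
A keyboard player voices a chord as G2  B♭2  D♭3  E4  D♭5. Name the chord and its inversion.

E diminished seventh, first inversion

The pitch classes G, Bb, Db, E arrange in thirds as E–G–Bb–Db: an E diminished seventh chord.
The lowest note is G, the third of the chord, so this is first inversion (figured bass 6/5).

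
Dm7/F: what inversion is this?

Dm7/F means D minor seventh with F in the bass. F is the third of D minor seventh (D–F–A–C), so this is first inversion.

first inversion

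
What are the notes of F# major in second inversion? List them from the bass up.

F# major is F#–A#–C#. Second inversion puts the fifth (C#) in the bass, with the remaining tones above: C#, F#, A#.

C#, F#, A#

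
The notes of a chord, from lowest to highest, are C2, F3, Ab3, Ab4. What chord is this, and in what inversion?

The pitch classes C, F, Ab arrange in thirds as F–Ab–C: an F minor triad.
With the fifth (C) in the bass, the chord is in second inversion (figured bass 6/4).

F minor, second inversion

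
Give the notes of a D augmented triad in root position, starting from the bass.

Spelling D augmented: D–F#–A#. In root position the root is bass, giving D, F#, A# from the bottom.

D, F#, A#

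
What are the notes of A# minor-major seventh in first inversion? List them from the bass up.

The chord tones are A#–C#–E#–G##. With the third (C#) lowest for first inversion: C#, E#, G##, A#.

C#, E#, G##, A#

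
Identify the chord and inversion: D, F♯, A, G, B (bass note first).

G major ninth, second inversion

The pitch classes D, F#, A, G, B arrange in thirds as G–B–D–F#–A: a G major ninth chord.
D is the fifth of G major ninth; fifth in the bass means second inversion.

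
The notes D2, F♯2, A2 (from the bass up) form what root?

D

The distinct letter names are D, F#, A. Arranged as a stack of thirds they read D–F#–A, so D is the root (a D major triad).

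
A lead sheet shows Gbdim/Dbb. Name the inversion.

Gbdim/Dbb means Gb diminished with Dbb in the bass. Dbb is the fifth of Gb diminished (Gb–Bbb–Dbb), so this is second inversion.

second inversion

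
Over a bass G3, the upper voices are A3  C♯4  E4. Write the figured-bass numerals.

The notes G, A, C#, E stack in thirds as A–C#–E–G — an A dominant seventh chord. The bass G is the seventh, so this is third inversion: figured 4/2.

4/2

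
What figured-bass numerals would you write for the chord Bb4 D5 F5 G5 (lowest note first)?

The notes Bb, D, F, G stack in thirds as G–Bb–D–F — a G minor seventh chord. The bass Bb is the third, so this is first inversion: figured 6/5.

6/5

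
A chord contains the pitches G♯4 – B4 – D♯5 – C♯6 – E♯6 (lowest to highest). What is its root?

C#

Reordering G#, B, D#, C#, E# into stacked thirds gives C#–E#–G#–B–D#; the bottom of that stack, C#, is the root.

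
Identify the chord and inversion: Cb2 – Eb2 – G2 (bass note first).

Cb augmented, root position

The distinct note names are Cb, Eb, G. Stacked in thirds they read Cb–Eb–G, which is an augmented triad on Cb.
With the root (Cb) in the bass, the chord is in root position (figured bass 5/3).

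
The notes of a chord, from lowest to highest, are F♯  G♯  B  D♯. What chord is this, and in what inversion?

The distinct note names are F#, G#, B, D#. Stacked in thirds they read G#–B–D#–F#, which is a minor seventh chord on G#.
With the seventh (F#) in the bass, the chord is in third inversion (figured bass 4/2).

G# minor seventh, third inversion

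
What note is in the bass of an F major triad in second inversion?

F major is F–A–C. Second inversion places the fifth in the bass: C.

C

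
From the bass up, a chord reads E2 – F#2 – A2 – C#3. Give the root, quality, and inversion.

F# minor seventh, third inversion

The pitch classes E, F#, A, C# arrange in thirds as F#–A–C#–E: an F# minor seventh chord.
E is the seventh of F# minor seventh; seventh in the bass means third inversion (figured bass 4/2).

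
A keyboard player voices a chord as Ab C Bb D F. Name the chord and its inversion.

Bb dominant ninth, third inversion

The distinct note names are Ab, C, Bb, D, F. Stacked in thirds they read Bb–D–F–Ab–C, which is a dominant ninth chord on Bb.
Ab is the seventh of Bb dominant ninth; seventh in the bass means third inversion.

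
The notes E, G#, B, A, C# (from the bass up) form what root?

The distinct letter names are E, G#, B, A, C#. Arranged as a stack of thirds they read A–C#–E–G#–B, so A is the root (an A major ninth chord).

A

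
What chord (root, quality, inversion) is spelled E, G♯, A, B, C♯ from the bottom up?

The pitch classes E, G#, A, B, C# arrange in thirds as A–C#–E–G#–B: an A major ninth chord.
E is the fifth of A major ninth; fifth in the bass means second inversion.

A major ninth, second inversion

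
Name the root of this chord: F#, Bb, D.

F#, Bb, D are the tones of a Bb augmented triad (Bb–D–F#), making Bb the root.

Bb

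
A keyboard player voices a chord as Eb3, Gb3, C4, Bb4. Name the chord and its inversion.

C half-diminished seventh, first inversion

Reducing to letter names: Eb, Gb, C, Bb. These stack in thirds as C–Eb–Gb–Bb — a C half-diminished seventh chord.
Eb is the third of C half-diminished seventh; third in the bass means first inversion (figured bass 6/5).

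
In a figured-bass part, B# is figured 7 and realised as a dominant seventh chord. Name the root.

The figures 7 mean the root of the chord is in the bass. If B# is the root of a dominant seventh chord, the root is B# (chord tones B#–D##–F##–A#).

B#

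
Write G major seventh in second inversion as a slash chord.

Gmaj7/D

Second inversion of G major seventh has the fifth (D) in the bass. As a slash chord: Gmaj7/D.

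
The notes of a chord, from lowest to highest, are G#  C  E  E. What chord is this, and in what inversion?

The distinct note names are G#, C, E. Stacked in thirds they read C–E–G#, which is an augmented triad on C.
The lowest note is G#, the fifth of the chord, so this is second inversion (figured bass 6/4).

C augmented, second inversion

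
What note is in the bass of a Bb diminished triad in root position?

Bb

The root of Bb diminished (Bb–Db–Fb) is Bb; that is the bass in root position.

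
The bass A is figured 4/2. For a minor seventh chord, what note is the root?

B

The figures 4/2 mean the seventh of the chord is in the bass. If A is the seventh of a minor seventh chord, the root is B (chord tones B–D–F#–A).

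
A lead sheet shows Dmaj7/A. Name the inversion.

Dmaj7/A means D major seventh with A in the bass. A is the fifth of D major seventh (D–F#–A–C#), so this is second inversion.

second inversion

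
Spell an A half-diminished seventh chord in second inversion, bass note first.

Spelling A half-diminished seventh: A–C–Eb–G. In second inversion the fifth is bass, giving Eb, G, A, C from the bottom.

Eb, G, A, C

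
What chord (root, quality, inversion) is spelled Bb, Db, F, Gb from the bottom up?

Reducing to letter names: Bb, Db, F, Gb. These stack in thirds as Gb–Bb–Db–F — a Gb major seventh chord.
Bb is the third of Gb major seventh; third in the bass means first inversion (figured bass 6/5).

Gb major seventh, first inversion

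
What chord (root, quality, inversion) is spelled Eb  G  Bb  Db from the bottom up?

Reducing to letter names: Eb, G, Bb, Db. These stack in thirds as Eb–G–Bb–Db — an Eb dominant seventh chord.
The lowest note is Eb, the root of the chord, so this is root position (figured bass 7).

Eb dominant seventh, root position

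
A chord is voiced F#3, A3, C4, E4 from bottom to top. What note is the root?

F#, A, C, E are the tones of an F# half-diminished seventh chord (F#–A–C–E), making F# the root.

F#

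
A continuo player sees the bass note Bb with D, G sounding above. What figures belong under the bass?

6

The notes Bb, D, G stack in thirds as G–Bb–D — a G minor triad. The bass Bb is the third, so this is first inversion: figured 6.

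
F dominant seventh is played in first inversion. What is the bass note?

A

In first inversion the third is lowest. For F dominant seventh (F–A–C–Eb) that is A.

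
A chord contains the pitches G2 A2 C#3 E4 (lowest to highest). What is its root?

Reordering G, A, C#, E into stacked thirds gives A–C#–E–G; the bottom of that stack, A, is the root.

A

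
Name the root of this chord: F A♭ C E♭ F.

F

The distinct letter names are F, Ab, C, Eb. Arranged as a stack of thirds they read F–Ab–C–Eb, so F is the root (an F minor seventh chord).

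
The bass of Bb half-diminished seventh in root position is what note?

Bb

The root of Bb half-diminished seventh (Bb–Db–Fb–Ab) is Bb; that is the bass in root position.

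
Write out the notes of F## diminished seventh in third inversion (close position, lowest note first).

E, F##, A#, C#

Spelling F## diminished seventh: F##–A#–C#–E. In third inversion the seventh is bass, giving E, F##, A#, C# from the bottom.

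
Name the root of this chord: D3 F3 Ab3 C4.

The distinct letter names are D, F, Ab, C. Arranged as a stack of thirds they read D–F–Ab–C, so D is the root (a D half-diminished seventh chord).

D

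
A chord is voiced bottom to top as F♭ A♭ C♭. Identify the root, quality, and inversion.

Fb major, root position

Reducing to letter names: Fb, Ab, Cb. These stack in thirds as Fb–Ab–Cb — an Fb major triad.
With the root (Fb) in the bass, the chord is in root position (figured bass 5/3).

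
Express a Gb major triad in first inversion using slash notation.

First inversion of Gb major has the third (Bb) in the bass. As a slash chord: Gb/Bb.

Gb/Bb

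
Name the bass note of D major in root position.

D

The root of D major (D–F#–A) is D; that is the bass in root position.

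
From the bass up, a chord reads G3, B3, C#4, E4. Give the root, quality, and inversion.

C# half-diminished seventh, second inversion

The pitch classes G, B, C#, E arrange in thirds as C#–E–G–B: a C# half-diminished seventh chord.
With the fifth (G) in the bass, the chord is in second inversion (figured bass 4/3).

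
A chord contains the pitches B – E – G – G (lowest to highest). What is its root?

E

The distinct letter names are B, E, G. Arranged as a stack of thirds they read E–G–B, so E is the root (an E minor triad).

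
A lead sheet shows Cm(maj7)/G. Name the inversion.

Cm(maj7)/G means C minor-major seventh with G in the bass. G is the fifth of C minor-major seventh (C–Eb–G–B), so this is second inversion.

second inversion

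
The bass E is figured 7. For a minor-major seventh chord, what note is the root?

The figures 7 mean the root of the chord is in the bass. If E is the root of a minor-major seventh chord, the root is E (chord tones E–G–B–D#).

E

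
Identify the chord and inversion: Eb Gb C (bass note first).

C diminished, first inversion

Reducing to letter names: Eb, Gb, C. These stack in thirds as C–Eb–Gb — a C diminished triad.
Eb is the third of C diminished; third in the bass means first inversion (figured bass 6).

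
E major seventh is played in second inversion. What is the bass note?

B

The fifth of E major seventh (E–G#–B–D#) is B; that is the bass in second inversion.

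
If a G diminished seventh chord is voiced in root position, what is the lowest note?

The root of G diminished seventh (G–Bb–Db–Fb) is G; that is the bass in root position.

G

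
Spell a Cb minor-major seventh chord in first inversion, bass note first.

The chord tones are Cb–Ebb–Gb–Bb. With the third (Ebb) lowest for first inversion: Ebb, Gb, Bb, Cb.

Ebb, Gb, Bb, Cb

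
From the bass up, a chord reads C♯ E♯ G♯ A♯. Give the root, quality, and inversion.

A# minor seventh, first inversion

The distinct note names are C#, E#, G#, A#. Stacked in thirds they read A#–C#–E#–G#, which is a minor seventh chord on A#.
The lowest note is C#, the third of the chord, so this is first inversion (figured bass 6/5).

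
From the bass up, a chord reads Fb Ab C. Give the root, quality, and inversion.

Fb augmented, root position

The distinct note names are Fb, Ab, C. Stacked in thirds they read Fb–Ab–C, which is an augmented triad on Fb.
With the root (Fb) in the bass, the chord is in root position (figured bass 5/3).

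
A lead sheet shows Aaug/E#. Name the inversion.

second inversion

Aaug/E# means A augmented with E# in the bass. E# is the fifth of A augmented (A–C#–E#), so this is second inversion.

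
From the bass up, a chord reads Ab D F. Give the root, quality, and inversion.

The pitch classes Ab, D, F arrange in thirds as D–F–Ab: a D diminished triad.
Ab is the fifth of D diminished; fifth in the bass means second inversion (figured bass 6/4).

D diminished, second inversion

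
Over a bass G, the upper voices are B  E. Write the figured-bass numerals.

6

The notes G, B, E stack in thirds as E–G–B — an E minor triad. The bass G is the third, so this is first inversion: figured 6.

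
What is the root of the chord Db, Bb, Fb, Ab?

Reordering Db, Bb, Fb, Ab into stacked thirds gives Bb–Db–Fb–Ab; the bottom of that stack, Bb, is the root.

Bb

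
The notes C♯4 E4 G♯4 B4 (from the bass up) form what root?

C#, E, G#, B are the tones of a C# minor seventh chord (C#–E–G#–B), making C# the root.

C#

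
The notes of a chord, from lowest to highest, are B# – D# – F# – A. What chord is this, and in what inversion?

B# diminished seventh, root position

The distinct note names are B#, D#, F#, A. Stacked in thirds they read B#–D#–F#–A, which is a diminished seventh chord on B#.
With the root (B#) in the bass, the chord is in root position (figured bass 7).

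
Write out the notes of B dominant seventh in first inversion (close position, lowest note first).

Spelling B dominant seventh: B–D#–F#–A. In first inversion the third is bass, giving D#, F#, A, B from the bottom.

D#, F#, A, B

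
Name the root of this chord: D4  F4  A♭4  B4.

Reordering D, F, Ab, B into stacked thirds gives B–D–F–Ab; the bottom of that stack, B, is the root.

B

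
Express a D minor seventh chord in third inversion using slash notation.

Third inversion of D minor seventh has the seventh (C) in the bass. As a slash chord: Dm7/C.

Dm7/C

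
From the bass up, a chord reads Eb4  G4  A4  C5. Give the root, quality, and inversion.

A half-diminished seventh, second inversion

The pitch classes Eb, G, A, C arrange in thirds as A–C–Eb–G: an A half-diminished seventh chord.
The lowest note is Eb, the fifth of the chord, so this is second inversion (figured bass 4/3).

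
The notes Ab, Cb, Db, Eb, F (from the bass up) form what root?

Ab, Cb, Db, Eb, F are the tones of a Db dominant ninth chord (Db–F–Ab–Cb–Eb), making Db the root.

Db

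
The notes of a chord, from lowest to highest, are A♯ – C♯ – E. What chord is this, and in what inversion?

Reducing to letter names: A#, C#, E. These stack in thirds as A#–C#–E — an A# diminished triad.
A# is the root of A# diminished; root in the bass means root position (figured bass 5/3).

A# diminished, root position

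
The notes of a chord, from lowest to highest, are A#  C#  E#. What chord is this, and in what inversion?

The pitch classes A#, C#, E# arrange in thirds as A#–C#–E#: an A# minor triad.
With the root (A#) in the bass, the chord is in root position (figured bass 5/3).

A# minor, root position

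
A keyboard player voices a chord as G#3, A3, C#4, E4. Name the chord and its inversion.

A major seventh, third inversion

Reducing to letter names: G#, A, C#, E. These stack in thirds as A–C#–E–G# — an A major seventh chord.
The lowest note is G#, the seventh of the chord, so this is third inversion (figured bass 4/2).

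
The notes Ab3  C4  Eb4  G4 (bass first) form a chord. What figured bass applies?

7

The notes Ab, C, Eb, G stack in thirds as Ab–C–Eb–G — an Ab major seventh chord. The bass Ab is the root, so this is root position: figured 7.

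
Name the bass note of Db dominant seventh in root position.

Db dominant seventh is Db–F–Ab–Cb. Root position places the root in the bass: Db.

Db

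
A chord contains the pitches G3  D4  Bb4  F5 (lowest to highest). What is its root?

G

The distinct letter names are G, D, Bb, F. Arranged as a stack of thirds they read G–Bb–D–F, so G is the root (a G minor seventh chord).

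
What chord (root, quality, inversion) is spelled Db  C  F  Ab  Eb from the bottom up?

Db major ninth, root position

The pitch classes Db, C, F, Ab, Eb arrange in thirds as Db–F–Ab–C–Eb: a Db major ninth chord.
The lowest note is Db, the root of the chord, so this is root position.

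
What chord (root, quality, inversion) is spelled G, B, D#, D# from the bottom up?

The pitch classes G, B, D# arrange in thirds as G–B–D#: a G augmented triad.
G is the root of G augmented; root in the bass means root position (figured bass 5/3).

G augmented, root position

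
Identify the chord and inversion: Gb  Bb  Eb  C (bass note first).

C half-diminished seventh, second inversion

The distinct note names are Gb, Bb, Eb, C. Stacked in thirds they read C–Eb–Gb–Bb, which is a half-diminished seventh chord on C.
The lowest note is Gb, the fifth of the chord, so this is second inversion (figured bass 4/3).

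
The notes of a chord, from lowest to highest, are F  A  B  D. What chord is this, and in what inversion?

B half-diminished seventh, second inversion

Reducing to letter names: F, A, B, D. These stack in thirds as B–D–F–A — a B half-diminished seventh chord.
With the fifth (F) in the bass, the chord is in second inversion (figured bass 4/3).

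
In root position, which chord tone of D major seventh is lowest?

In root position the root is lowest. For D major seventh (D–F#–A–C#) that is D.

D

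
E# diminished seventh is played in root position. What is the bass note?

E#

In root position the root is lowest. For E# diminished seventh (E#–G#–B–D) that is E#.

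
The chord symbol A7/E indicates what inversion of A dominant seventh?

A7/E means A dominant seventh with E in the bass. E is the fifth of A dominant seventh (A–C#–E–G), so this is second inversion.

second inversion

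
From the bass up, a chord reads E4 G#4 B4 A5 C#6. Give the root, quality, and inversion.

A major ninth, second inversion

The distinct note names are E, G#, B, A, C#. Stacked in thirds they read A–C#–E–G#–B, which is a major ninth chord on A.
With the fifth (E) in the bass, the chord is in second inversion.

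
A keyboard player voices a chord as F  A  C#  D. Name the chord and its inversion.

The distinct note names are F, A, C#, D. Stacked in thirds they read D–F–A–C#, which is a minor-major seventh chord on D.
F is the third of D minor-major seventh; third in the bass means first inversion (figured bass 6/5).

D minor-major seventh, first inversion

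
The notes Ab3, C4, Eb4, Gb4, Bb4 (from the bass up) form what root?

Ab, C, Eb, Gb, Bb are the tones of an Ab dominant ninth chord (Ab–C–Eb–Gb–Bb), making Ab the root.

Ab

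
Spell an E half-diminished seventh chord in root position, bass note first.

Spelling E half-diminished seventh: E–G–Bb–D. In root position the root is bass, giving E, G, Bb, D from the bottom.

E, G, Bb, D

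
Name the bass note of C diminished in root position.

C diminished is C–Eb–Gb. Root position places the root in the bass: C.

C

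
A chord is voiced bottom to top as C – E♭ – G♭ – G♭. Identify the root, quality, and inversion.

The distinct note names are C, Eb, Gb. Stacked in thirds they read C–Eb–Gb, which is a diminished triad on C.
The lowest note is C, the root of the chord, so this is root position (figured bass 5/3).

C diminished, root position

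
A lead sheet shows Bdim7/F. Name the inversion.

second inversion

Bdim7/F means B diminished seventh with F in the bass. F is the fifth of B diminished seventh (B–D–F–Ab), so this is second inversion.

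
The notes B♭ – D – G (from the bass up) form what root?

G

The distinct letter names are Bb, D, G. Arranged as a stack of thirds they read G–Bb–D, so G is the root (a G minor triad).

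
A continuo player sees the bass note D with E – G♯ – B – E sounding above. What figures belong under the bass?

4/2

The notes D, E, G#, B stack in thirds as E–G#–B–D — an E dominant seventh chord. The bass D is the seventh, so this is third inversion: figured 4/2.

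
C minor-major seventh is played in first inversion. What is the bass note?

The third of C minor-major seventh (C–Eb–G–B) is Eb; that is the bass in first inversion.

Eb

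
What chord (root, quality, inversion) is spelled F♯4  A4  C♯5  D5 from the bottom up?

D major seventh, first inversion

The distinct note names are F#, A, C#, D. Stacked in thirds they read D–F#–A–C#, which is a major seventh chord on D.
F# is the third of D major seventh; third in the bass means first inversion (figured bass 6/5).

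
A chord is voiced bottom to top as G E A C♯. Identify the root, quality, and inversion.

The pitch classes G, E, A, C# arrange in thirds as A–C#–E–G: an A dominant seventh chord.
G is the seventh of A dominant seventh; seventh in the bass means third inversion (figured bass 4/2).

A dominant seventh, third inversion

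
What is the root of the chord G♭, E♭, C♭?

Cb

Reordering Gb, Eb, Cb into stacked thirds gives Cb–Eb–Gb; the bottom of that stack, Cb, is the root.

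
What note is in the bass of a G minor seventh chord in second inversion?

G minor seventh is G–Bb–D–F. Second inversion places the fifth in the bass: D.

D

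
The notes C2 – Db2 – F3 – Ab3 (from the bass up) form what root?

Db

C, Db, F, Ab are the tones of a Db major seventh chord (Db–F–Ab–C), making Db the root.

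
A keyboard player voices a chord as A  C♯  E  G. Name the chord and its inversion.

The distinct note names are A, C#, E, G. Stacked in thirds they read A–C#–E–G, which is a dominant seventh chord on A.
The lowest note is A, the root of the chord, so this is root position (figured bass 7).

A dominant seventh, root position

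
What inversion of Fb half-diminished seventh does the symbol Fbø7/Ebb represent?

Fbø7/Ebb means Fb half-diminished seventh with Ebb in the bass. Ebb is the seventh of Fb half-diminished seventh (Fb–Abb–Cbb–Ebb), so this is third inversion.

third inversion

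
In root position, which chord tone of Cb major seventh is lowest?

In root position the root is lowest. For Cb major seventh (Cb–Eb–Gb–Bb) that is Cb.

Cb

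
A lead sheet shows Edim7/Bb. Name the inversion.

second inversion

Edim7/Bb means E diminished seventh with Bb in the bass. Bb is the fifth of E diminished seventh (E–G–Bb–Db), so this is second inversion.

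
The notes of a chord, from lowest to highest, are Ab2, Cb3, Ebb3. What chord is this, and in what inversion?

The distinct note names are Ab, Cb, Ebb. Stacked in thirds they read Ab–Cb–Ebb, which is a diminished triad on Ab.
Ab is the root of Ab diminished; root in the bass means root position (figured bass 5/3).

Ab diminished, root position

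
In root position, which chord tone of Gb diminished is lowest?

Gb

The root of Gb diminished (Gb–Bbb–Dbb) is Gb; that is the bass in root position.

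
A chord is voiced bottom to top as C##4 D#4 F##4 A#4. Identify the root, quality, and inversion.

D# major seventh, third inversion

The distinct note names are C##, D#, F##, A#. Stacked in thirds they read D#–F##–A#–C##, which is a major seventh chord on D#.
The lowest note is C##, the seventh of the chord, so this is third inversion (figured bass 4/2).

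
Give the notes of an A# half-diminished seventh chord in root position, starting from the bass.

A# half-diminished seventh is A#–C#–E–G#. Root position puts the root (A#) in the bass, with the remaining tones above: A#, C#, E, G#.

A#, C#, E, G#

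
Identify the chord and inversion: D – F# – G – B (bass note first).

G major seventh, second inversion

The pitch classes D, F#, G, B arrange in thirds as G–B–D–F#: a G major seventh chord.
The lowest note is D, the fifth of the chord, so this is second inversion (figured bass 4/3).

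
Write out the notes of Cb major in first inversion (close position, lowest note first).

Eb, Gb, Cb

Cb major is Cb–Eb–Gb. First inversion puts the third (Eb) in the bass, with the remaining tones above: Eb, Gb, Cb.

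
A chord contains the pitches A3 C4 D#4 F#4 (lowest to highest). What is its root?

D#

Reordering A, C, D#, F# into stacked thirds gives D#–F#–A–C; the bottom of that stack, D#, is the root.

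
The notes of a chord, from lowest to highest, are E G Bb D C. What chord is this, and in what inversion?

C dominant ninth, first inversion

The pitch classes E, G, Bb, D, C arrange in thirds as C–E–G–Bb–D: a C dominant ninth chord.
The lowest note is E, the third of the chord, so this is first inversion.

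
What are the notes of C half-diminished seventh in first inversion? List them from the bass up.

Spelling C half-diminished seventh: C–Eb–Gb–Bb. In first inversion the third is bass, giving Eb, Gb, Bb, C from the bottom.

Eb, Gb, Bb, C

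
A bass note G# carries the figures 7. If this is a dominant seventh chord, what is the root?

The figures 7 mean the root of the chord is in the bass. If G# is the root of a dominant seventh chord, the root is G# (chord tones G#–B#–D#–F#).

G#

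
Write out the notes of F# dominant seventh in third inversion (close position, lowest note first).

F# dominant seventh is F#–A#–C#–E. Third inversion puts the seventh (E) in the bass, with the remaining tones above: E, F#, A#, C#.

E, F#, A#, C#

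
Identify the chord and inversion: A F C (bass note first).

The distinct note names are A, F, C. Stacked in thirds they read F–A–C, which is a major triad on F.
The lowest note is A, the third of the chord, so this is first inversion (figured bass 6).

F major, first inversion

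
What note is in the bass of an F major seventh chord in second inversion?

The fifth of F major seventh (F–A–C–E) is C; that is the bass in second inversion.

C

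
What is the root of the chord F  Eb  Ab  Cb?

F, Eb, Ab, Cb are the tones of an F half-diminished seventh chord (F–Ab–Cb–Eb), making F the root.

F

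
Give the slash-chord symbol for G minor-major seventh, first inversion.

First inversion of G minor-major seventh has the third (Bb) in the bass. As a slash chord: Gm(maj7)/Bb.

Gm(maj7)/Bb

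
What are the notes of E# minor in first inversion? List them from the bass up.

E# minor is E#–G#–B#. First inversion puts the third (G#) in the bass, with the remaining tones above: G#, B#, E#.

G#, B#, E#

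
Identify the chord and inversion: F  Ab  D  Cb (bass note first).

Reducing to letter names: F, Ab, D, Cb. These stack in thirds as D–F–Ab–Cb — a D diminished seventh chord.
The lowest note is F, the third of the chord, so this is first inversion (figured bass 6/5).

D diminished seventh, first inversion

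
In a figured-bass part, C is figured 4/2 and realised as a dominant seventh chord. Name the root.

D

The figures 4/2 mean the seventh of the chord is in the bass. If C is the seventh of a dominant seventh chord, the root is D (chord tones D–F#–A–C).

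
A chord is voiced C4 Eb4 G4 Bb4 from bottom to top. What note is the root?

The distinct letter names are C, Eb, G, Bb. Arranged as a stack of thirds they read C–Eb–G–Bb, so C is the root (a C minor seventh chord).

C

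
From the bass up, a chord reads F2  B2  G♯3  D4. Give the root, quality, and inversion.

The distinct note names are F, B, G#, D. Stacked in thirds they read G#–B–D–F, which is a diminished seventh chord on G#.
F is the seventh of G# diminished seventh; seventh in the bass means third inversion (figured bass 4/2).

G# diminished seventh, third inversion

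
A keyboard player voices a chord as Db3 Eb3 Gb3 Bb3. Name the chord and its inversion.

Reducing to letter names: Db, Eb, Gb, Bb. These stack in thirds as Eb–Gb–Bb–Db — an Eb minor seventh chord.
Db is the seventh of Eb minor seventh; seventh in the bass means third inversion (figured bass 4/2).

Eb minor seventh, third inversion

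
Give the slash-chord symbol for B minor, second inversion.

Second inversion of B minor has the fifth (F#) in the bass. As a slash chord: Bm/F#.

Bm/F#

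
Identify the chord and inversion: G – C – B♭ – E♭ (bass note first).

C minor seventh, second inversion

The distinct note names are G, C, Bb, Eb. Stacked in thirds they read C–Eb–G–Bb, which is a minor seventh chord on C.
The lowest note is G, the fifth of the chord, so this is second inversion (figured bass 4/3).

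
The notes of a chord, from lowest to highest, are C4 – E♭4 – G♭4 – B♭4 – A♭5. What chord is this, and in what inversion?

Ab dominant ninth, first inversion

The distinct note names are C, Eb, Gb, Bb, Ab. Stacked in thirds they read Ab–C–Eb–Gb–Bb, which is a dominant ninth chord on Ab.
With the third (C) in the bass, the chord is in first inversion.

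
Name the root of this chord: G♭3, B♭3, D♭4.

The distinct letter names are Gb, Bb, Db. Arranged as a stack of thirds they read Gb–Bb–Db, so Gb is the root (a Gb major triad).

Gb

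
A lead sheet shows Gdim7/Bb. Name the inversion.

first inversion

Gdim7/Bb means G diminished seventh with Bb in the bass. Bb is the third of G diminished seventh (G–Bb–Db–Fb), so this is first inversion.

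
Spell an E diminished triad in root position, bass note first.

The chord tones are E–G–Bb. With the root (E) lowest for root position: E, G, Bb.

E, G, Bb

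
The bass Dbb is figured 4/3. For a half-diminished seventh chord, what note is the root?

Gb

The figures 4/3 mean the fifth of the chord is in the bass. If Dbb is the fifth of a half-diminished seventh chord, the root is Gb (chord tones Gb–Bbb–Dbb–Fb).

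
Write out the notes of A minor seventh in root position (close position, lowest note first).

A, C, E, G

Spelling A minor seventh: A–C–E–G. In root position the root is bass, giving A, C, E, G from the bottom.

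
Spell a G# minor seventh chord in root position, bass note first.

Spelling G# minor seventh: G#–B–D#–F#. In root position the root is bass, giving G#, B, D#, F# from the bottom.

G#, B, D#, F#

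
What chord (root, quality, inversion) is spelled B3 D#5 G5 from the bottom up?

The distinct note names are B, D#, G. Stacked in thirds they read G–B–D#, which is an augmented triad on G.
The lowest note is B, the third of the chord, so this is first inversion (figured bass 6).

G augmented, first inversion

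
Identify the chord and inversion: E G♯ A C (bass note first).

The pitch classes E, G#, A, C arrange in thirds as A–C–E–G#: an A minor-major seventh chord.
With the fifth (E) in the bass, the chord is in second inversion (figured bass 4/3).

A minor-major seventh, second inversion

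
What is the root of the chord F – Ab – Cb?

F

Reordering F, Ab, Cb into stacked thirds gives F–Ab–Cb; the bottom of that stack, F, is the root.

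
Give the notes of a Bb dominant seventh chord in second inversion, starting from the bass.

F, Ab, Bb, D

The chord tones are Bb–D–F–Ab. With the fifth (F) lowest for second inversion: F, Ab, Bb, D.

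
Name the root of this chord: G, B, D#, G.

The distinct letter names are G, B, D#. Arranged as a stack of thirds they read G–B–D#, so G is the root (a G augmented triad).

G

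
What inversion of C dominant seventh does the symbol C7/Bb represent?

third inversion

C7/Bb means C dominant seventh with Bb in the bass. Bb is the seventh of C dominant seventh (C–E–G–Bb), so this is third inversion.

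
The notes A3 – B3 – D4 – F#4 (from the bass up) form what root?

The distinct letter names are A, B, D, F#. Arranged as a stack of thirds they read B–D–F#–A, so B is the root (a B minor seventh chord).

B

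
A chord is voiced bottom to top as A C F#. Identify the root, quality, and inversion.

The pitch classes A, C, F# arrange in thirds as F#–A–C: an F# diminished triad.
With the third (A) in the bass, the chord is in first inversion (figured bass 6).

F# diminished, first inversion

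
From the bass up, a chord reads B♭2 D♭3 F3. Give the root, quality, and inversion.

The pitch classes Bb, Db, F arrange in thirds as Bb–Db–F: a Bb minor triad.
The lowest note is Bb, the root of the chord, so this is root position (figured bass 5/3).

Bb minor, root position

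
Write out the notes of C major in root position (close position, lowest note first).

The chord tones are C–E–G. With the root (C) lowest for root position: C, E, G.

C, E, G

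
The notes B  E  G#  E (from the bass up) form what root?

B, E, G# are the tones of an E major triad (E–G#–B), making E the root.

E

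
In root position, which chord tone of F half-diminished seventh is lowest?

The root of F half-diminished seventh (F–Ab–Cb–Eb) is F; that is the bass in root position.

F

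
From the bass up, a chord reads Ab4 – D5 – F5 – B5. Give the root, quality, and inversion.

The pitch classes Ab, D, F, B arrange in thirds as B–D–F–Ab: a B diminished seventh chord.
The lowest note is Ab, the seventh of the chord, so this is third inversion (figured bass 4/2).

B diminished seventh, third inversion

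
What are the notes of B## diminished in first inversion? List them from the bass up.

B## diminished is B##–D##–F##. First inversion puts the third (D##) in the bass, with the remaining tones above: D##, F##, B##.

D##, F##, B##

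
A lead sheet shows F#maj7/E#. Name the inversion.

third inversion

F#maj7/E# means F# major seventh with E# in the bass. E# is the seventh of F# major seventh (F#–A#–C#–E#), so this is third inversion.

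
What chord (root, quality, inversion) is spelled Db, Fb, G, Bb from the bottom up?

The pitch classes Db, Fb, G, Bb arrange in thirds as G–Bb–Db–Fb: a G diminished seventh chord.
The lowest note is Db, the fifth of the chord, so this is second inversion (figured bass 4/3).

G diminished seventh, second inversion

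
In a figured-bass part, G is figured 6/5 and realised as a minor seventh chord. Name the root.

The figures 6/5 mean the third of the chord is in the bass. If G is the third of a minor seventh chord, the root is E (chord tones E–G–B–D).

E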